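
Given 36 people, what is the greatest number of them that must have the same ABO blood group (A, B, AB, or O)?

There are 4 ABO blood groups, which serve as the pigeonholes.
If each of the 4 ABO blood groups held at most 8, the total would be at most 4 × 8 = 32 < 36, a contradiction.
So at least one holds ⌈36/4⌉ = 9.

9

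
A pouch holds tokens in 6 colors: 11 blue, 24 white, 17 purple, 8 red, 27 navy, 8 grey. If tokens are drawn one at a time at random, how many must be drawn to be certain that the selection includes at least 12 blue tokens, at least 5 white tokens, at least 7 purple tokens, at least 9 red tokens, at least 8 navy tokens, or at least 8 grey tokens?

The worst case stops just short of every target: 11 blue, 4 white, 6 purple, 8 red, 7 navy, 7 grey — 11 + 4 + 6 + 8 + 7 + 7 = 43 tokens.
One more token must push some color to its target, so 43 + 1 = 44.

44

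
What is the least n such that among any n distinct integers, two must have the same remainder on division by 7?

8

Two integers differ by a multiple of 7 exactly when they share a remainder mod 7.
There are 7 residue classes mod 7, so 7 integers can all lie in distinct classes.
One more integer must repeat a residue, giving a difference divisible by 7. So n = 7 + 1 = 8.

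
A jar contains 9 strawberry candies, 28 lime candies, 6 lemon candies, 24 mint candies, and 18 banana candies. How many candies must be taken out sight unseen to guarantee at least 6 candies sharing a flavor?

26

The worst case takes 5 candies of each flavor without reaching 6 of any: 5 × 5 = 25.
The next candy must bring some flavor to 6, so 25 + 1 = 26.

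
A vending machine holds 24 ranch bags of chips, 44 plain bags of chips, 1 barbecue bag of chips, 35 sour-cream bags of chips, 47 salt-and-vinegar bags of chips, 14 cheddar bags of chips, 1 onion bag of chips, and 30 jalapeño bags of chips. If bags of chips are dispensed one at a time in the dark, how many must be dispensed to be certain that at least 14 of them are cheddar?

196

To avoid cheddar bags of chips as long as possible, exhaust the other 7 flavors first.
The worst case draws every non-cheddar bag of chips first: 24 + 44 + 1 + 35 + 47 + 1 + 30 = 182.
The next 14 draws are then forced to be cheddar, giving 182 + 14 = 196.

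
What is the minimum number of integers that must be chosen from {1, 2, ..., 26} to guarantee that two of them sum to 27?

Partition {1, …, 26} into 13 pairs: {1,26}, {2,25}, …, {13,14}.
Choosing 13 integers — say the integers 1 through 13 — takes one from each pair and avoids the property.
Choosing 14 forces two into the same pair by pigeonhole, and those sum to 27. So 14.

14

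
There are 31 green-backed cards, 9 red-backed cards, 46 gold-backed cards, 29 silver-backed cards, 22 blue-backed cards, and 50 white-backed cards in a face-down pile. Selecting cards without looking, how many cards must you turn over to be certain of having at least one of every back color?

The hardest back color to obtain is red-backed: we could draw every other card first — 187 − 9 = 178 cards — without a single red-backed one.
The next draw must be red-backed, so 178 + 1 = 179.

179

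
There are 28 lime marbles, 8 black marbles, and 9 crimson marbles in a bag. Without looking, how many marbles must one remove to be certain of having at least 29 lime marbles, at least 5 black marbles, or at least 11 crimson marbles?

42

The worst case stops just short of every target: 28 lime, 4 black, all 9 crimson — 28 + 4 + 9 = 41 marbles.
One more marble must push some color to its target, so 41 + 1 = 42.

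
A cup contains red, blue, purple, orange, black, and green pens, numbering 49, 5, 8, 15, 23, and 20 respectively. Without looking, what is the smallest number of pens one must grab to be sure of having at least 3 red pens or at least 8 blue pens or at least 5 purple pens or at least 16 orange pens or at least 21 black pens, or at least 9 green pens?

The worst case stops just short of every target: 2 red, all 5 blue, 4 purple, 15 orange, 20 black, 8 green — 2 + 5 + 4 + 15 + 20 + 8 = 54 pens.
One more pen must push some ink color to its target, so 54 + 1 = 55.

55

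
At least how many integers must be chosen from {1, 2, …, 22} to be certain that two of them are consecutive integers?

Partition {1, …, 22} into 11 pairs: {1,2}, {3,4}, …, {21,22}.
Choosing 11 integers — say the 11 even numbers 2, 4, …, 22 — takes one from each pair and avoids the property.
Choosing 12 forces two into the same pair by pigeonhole, and those are consecutive. So 12.

12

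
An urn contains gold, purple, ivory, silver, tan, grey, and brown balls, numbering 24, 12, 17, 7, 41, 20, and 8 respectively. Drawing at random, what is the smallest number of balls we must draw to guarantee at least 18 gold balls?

The worst case draws every non-gold ball first: 12 + 17 + 7 + 41 + 20 + 8 = 105.
The next 18 draws are then forced to be gold, giving 105 + 18 = 123.

123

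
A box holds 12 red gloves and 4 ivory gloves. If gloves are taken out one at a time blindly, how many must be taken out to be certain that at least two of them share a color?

Treat the 2 colors as pigeonholes.
The worst case takes 1 glove of each color without reaching 2 of any: 2 × 1 = 2.
The next glove must bring some color to 2, so 2 + 1 = 3.

3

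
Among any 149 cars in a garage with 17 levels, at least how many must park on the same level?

If each of the 17 levels held at most 8, the total would be at most 17 × 8 = 136 < 149, a contradiction.
So at least one holds ⌈149/17⌉ = 9.

9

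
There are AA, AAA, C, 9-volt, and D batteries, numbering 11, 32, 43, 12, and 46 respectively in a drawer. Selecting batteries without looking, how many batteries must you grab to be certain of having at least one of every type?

The hardest type to obtain is AA: we could draw every other battery first — 144 − 11 = 133 batteries — without a single AA one.
The next draw must be AA, so 133 + 1 = 134.

134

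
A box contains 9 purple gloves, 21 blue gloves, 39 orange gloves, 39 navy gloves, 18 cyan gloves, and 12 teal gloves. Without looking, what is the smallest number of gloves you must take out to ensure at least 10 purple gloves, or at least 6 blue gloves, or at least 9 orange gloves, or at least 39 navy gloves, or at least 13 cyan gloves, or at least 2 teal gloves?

74

The worst case stops just short of every target: 9 purple, 5 blue, 8 orange, 38 navy, 12 cyan, 1 teal — 9 + 5 + 8 + 38 + 12 + 1 = 73 gloves.
One more glove must push some color to its target, so 73 + 1 = 74.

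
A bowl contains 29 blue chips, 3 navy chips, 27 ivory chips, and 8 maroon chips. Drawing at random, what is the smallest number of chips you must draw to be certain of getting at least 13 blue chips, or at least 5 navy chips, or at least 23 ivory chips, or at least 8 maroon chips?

45

The worst case stops just short of every target: 12 blue, all 3 navy, 22 ivory, 7 maroon — 12 + 3 + 22 + 7 = 44 chips.
One more chip must push some color to its target, so 44 + 1 = 45.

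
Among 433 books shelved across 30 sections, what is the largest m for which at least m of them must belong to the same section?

15

The 433 books fall into 30 sections.
If each of the 30 sections held at most 14, the total would be at most 30 × 14 = 420 < 433, a contradiction.
So at least one holds ⌈433/30⌉ = 15.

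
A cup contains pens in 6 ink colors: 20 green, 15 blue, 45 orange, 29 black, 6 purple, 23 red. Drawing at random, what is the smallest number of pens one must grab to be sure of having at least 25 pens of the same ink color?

Treat the 6 ink colors as pigeonholes.
In the worst case we take at most 24 of each ink color, but all 20 green, all 15 blue, all 6 purple, and all 23 red (fewer than 24), giving 20 + 15 + 24 + 24 + 6 + 23 = 112.
One more pen then forces some ink color to 25, so 112 + 1 = 113.

113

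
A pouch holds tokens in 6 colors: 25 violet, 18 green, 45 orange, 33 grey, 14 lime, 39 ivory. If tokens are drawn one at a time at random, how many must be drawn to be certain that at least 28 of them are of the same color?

Treat the 6 colors as pigeonholes.
In the worst case we take at most 27 of each color, but all 25 violet, all 18 green, and all 14 lime (fewer than 27), giving 25 + 18 + 27 + 27 + 14 + 27 = 138.
One more token then forces some color to 28, so 138 + 1 = 139.

139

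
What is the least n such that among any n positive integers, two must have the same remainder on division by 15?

Two integers differ by a multiple of 15 exactly when they share a remainder mod 15.
There are 15 residue classes mod 15, so 15 integers can all lie in distinct classes.
One more integer must repeat a residue, giving a difference divisible by 15. So n = 15 + 1 = 16.

16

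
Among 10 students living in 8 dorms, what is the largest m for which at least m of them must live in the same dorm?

The 10 students fall into 8 dorms.
If each of the 8 dorms held at most 1, the total would be at most 8 × 1 = 8 < 10, a contradiction.
So at least one holds ⌈10/8⌉ = 2.

2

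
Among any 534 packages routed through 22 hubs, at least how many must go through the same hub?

25

The 534 packages fall into 22 hubs.
If each of the 22 hubs held at most 24, the total would be at most 22 × 24 = 528 < 534, a contradiction.
So at least one holds ⌈534/22⌉ = 25.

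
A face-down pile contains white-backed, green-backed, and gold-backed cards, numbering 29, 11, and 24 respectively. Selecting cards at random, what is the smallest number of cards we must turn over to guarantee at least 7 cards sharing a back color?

19

Treat the 3 back colors as pigeonholes.
The worst case takes 6 cards of each back color without reaching 7 of any: 3 × 6 = 18.
The next card must bring some back color to 7, so 18 + 1 = 19.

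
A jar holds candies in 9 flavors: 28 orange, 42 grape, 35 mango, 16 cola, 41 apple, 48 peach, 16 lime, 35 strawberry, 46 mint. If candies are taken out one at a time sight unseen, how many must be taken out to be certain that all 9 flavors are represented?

292

The hardest flavor to obtain is cola: we could draw every other candy first — 307 − 16 = 291 candies — without a single cola one.
The next draw must be cola, so 291 + 1 = 292.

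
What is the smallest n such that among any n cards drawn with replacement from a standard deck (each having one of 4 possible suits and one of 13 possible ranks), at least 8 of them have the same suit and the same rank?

There are 4 × 13 = 52 (suit, rank) combinations acting as pigeonholes.
With 52 × 7 = 364 cards drawn with replacement from a standard deck we could place exactly 7 in each, with no (suit, rank) pair reaching 8.
One more forces some (suit, rank) pair to hold 8, so 364 + 1 = 365.

365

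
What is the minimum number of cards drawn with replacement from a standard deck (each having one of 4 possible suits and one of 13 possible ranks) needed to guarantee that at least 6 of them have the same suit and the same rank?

261

There are 4 × 13 = 52 (suit, rank) combinations acting as pigeonholes.
With 52 × 5 = 260 cards drawn with replacement from a standard deck we could place exactly 5 in each, with no (suit, rank) pair reaching 6.
One more forces some (suit, rank) pair to hold 6, so 260 + 1 = 261.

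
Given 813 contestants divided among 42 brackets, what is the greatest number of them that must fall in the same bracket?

20

The 813 contestants fall into 42 brackets.
If each of the 42 brackets held at most 19, the total would be at most 42 × 19 = 798 < 813, a contradiction.
So at least one holds ⌈813/42⌉ = 20.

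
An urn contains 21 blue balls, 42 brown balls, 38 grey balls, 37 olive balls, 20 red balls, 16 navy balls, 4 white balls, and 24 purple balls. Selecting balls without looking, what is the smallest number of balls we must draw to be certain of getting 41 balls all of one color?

Treat the 8 colors as pigeonholes.
In the worst case we take at most 40 of each color, but all 21 blue, all 38 grey, all 37 olive, all 20 red, all 16 navy, all 4 white, and all 24 purple (fewer than 40), giving 21 + 40 + 38 + 37 + 20 + 16 + 4 + 24 = 200.
One more ball then forces some color to 41, so 200 + 1 = 201.

201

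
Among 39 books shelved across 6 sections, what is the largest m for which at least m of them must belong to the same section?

If each of the 6 sections held at most 6, the total would be at most 6 × 6 = 36 < 39, a contradiction.
So at least one holds ⌈39/6⌉ = 7.

7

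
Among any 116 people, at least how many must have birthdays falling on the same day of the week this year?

There are 7 days of the week, which serve as the pigeonholes.
If each of the 7 days of the week held at most 16, the total would be at most 7 × 16 = 112 < 116, a contradiction.
So at least one holds ⌈116/7⌉ = 17.

17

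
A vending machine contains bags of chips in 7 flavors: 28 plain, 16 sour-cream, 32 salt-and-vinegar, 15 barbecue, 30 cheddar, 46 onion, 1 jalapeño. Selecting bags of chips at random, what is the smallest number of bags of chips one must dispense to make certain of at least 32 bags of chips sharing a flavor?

153

Treat the 7 flavors as pigeonholes.
In the worst case we take at most 31 of each flavor, but all 28 plain, all 16 sour-cream, all 15 barbecue, all 30 cheddar, and all 1 jalapeño (fewer than 31), giving 28 + 16 + 31 + 15 + 30 + 31 + 1 = 152.
One more bag of chips then forces some flavor to 32, so 152 + 1 = 153.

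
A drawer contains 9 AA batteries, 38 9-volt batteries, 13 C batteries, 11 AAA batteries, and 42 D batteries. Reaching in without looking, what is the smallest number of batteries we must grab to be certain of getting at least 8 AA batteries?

The worst case draws every non-AA battery first: 38 + 13 + 11 + 42 = 104.
The next 8 draws are then forced to be AA, giving 104 + 8 = 112.

112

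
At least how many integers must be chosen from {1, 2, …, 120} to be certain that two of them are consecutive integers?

Partition {1, …, 120} into 60 pairs: {1,2}, {3,4}, …, {119,120}.
Choosing 60 integers — say the 60 even numbers 2, 4, …, 120 — takes one from each pair and avoids the property.
Choosing 61 forces two into the same pair by pigeonhole, and those are consecutive. So 61.

61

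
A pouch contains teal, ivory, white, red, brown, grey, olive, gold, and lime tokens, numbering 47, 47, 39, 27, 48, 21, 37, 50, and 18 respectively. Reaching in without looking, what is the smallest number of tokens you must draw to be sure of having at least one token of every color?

The hardest color to obtain is lime: we could draw every other token first — 334 − 18 = 316 tokens — without a single lime one.
The next draw must be lime, so 316 + 1 = 317.

317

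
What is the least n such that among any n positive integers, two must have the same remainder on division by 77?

78

Use the pigeonhole principle on residue classes: two integers differ by a multiple of 77 exactly when they share a remainder mod 77.
There are 77 residue classes mod 77, so 77 integers can all lie in distinct classes.
One more integer must repeat a residue, giving a difference divisible by 77. So n = 77 + 1 = 78.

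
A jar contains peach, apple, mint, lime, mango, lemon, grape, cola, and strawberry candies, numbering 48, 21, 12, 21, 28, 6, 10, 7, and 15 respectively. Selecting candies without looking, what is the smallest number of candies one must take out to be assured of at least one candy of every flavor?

The hardest flavor to obtain is lemon: we could draw every other candy first — 168 − 6 = 162 candies — without a single lemon one.
The next draw must be lemon, so 162 + 1 = 163.

163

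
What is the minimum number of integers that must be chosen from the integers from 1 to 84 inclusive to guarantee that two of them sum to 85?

Partition {1, …, 84} into 42 pairs: {1,84}, {2,83}, …, {42,43}.
Choosing 42 integers — say the integers 1 through 42 — takes one from each pair and avoids the property.
Choosing 43 forces two into the same pair by pigeonhole, and those sum to 85. So 43.

43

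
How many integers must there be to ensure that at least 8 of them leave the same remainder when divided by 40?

There are 40 residue classes modulo 40 acting as pigeonholes.
With 40 × 7 = 280 integers we could place exactly 7 in each, with no class reaching 8.
One more forces some class to hold 8, so 280 + 1 = 281.

281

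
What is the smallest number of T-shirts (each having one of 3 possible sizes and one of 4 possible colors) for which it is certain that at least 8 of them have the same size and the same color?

There are 3 × 4 = 12 (size, color) combinations acting as pigeonholes.
With 12 × 7 = 84 T-shirts we could place exactly 7 in each, with no (size, color) pair reaching 8.
One more forces some (size, color) pair to hold 8, so 84 + 1 = 85.

85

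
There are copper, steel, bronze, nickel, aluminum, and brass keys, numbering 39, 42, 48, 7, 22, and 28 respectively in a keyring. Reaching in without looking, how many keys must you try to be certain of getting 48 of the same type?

Treat the 6 types as pigeonholes.
In the worst case we take at most 47 of each type, but all 39 copper, all 42 steel, all 7 nickel, all 22 aluminum, and all 28 brass (fewer than 47), giving 39 + 42 + 47 + 7 + 22 + 28 = 185.
One more key then forces some type to 48, so 185 + 1 = 186.

186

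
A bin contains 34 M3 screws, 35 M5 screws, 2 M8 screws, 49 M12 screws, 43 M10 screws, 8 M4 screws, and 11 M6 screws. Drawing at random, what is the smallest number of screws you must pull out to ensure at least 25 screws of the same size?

Treat the 7 sizes as pigeonholes.
In the worst case we take at most 24 of each size, but all 2 M8, all 8 M4, and all 11 M6 (fewer than 24), giving 24 + 24 + 2 + 24 + 24 + 8 + 11 = 117.
One more screw then forces some size to 25, so 117 + 1 = 118.

118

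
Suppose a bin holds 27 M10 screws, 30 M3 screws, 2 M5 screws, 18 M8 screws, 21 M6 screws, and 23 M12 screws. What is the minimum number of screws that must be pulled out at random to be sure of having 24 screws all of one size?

Treat the 6 sizes as pigeonholes.
In the worst case we take at most 23 of each size, but all 2 M5, all 18 M8, and all 21 M6 (fewer than 23), giving 23 + 23 + 2 + 18 + 21 + 23 = 110.
One more screw then forces some size to 24, so 110 + 1 = 111.

111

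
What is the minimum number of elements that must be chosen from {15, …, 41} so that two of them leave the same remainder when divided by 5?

6

Use the pigeonhole principle on residue classes: group the integers by remainder mod 5; there are 5 residue classes, each nonempty in this range.
Choosing one from each class (5 integers) avoids any shared remainder.
One more choice must repeat a class, so two differ by a multiple of 5. Hence 5 + 1 = 6.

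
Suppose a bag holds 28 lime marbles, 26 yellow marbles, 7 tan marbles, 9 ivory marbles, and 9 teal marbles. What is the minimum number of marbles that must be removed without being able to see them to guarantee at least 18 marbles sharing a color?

In the worst case we take at most 17 of each color, but all 7 tan, all 9 ivory, and all 9 teal (fewer than 17), giving 17 + 17 + 7 + 9 + 9 = 59.
One more marble then forces some color to 18, so 59 + 1 = 60.

60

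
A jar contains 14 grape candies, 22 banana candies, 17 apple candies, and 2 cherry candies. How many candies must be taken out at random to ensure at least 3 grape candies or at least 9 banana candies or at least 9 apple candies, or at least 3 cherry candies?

21

The worst case stops just short of every target: 2 grape, 8 banana, 8 apple, 2 cherry — 2 + 8 + 8 + 2 = 20 candies.
One more candy must push some flavor to its target, so 20 + 1 = 21.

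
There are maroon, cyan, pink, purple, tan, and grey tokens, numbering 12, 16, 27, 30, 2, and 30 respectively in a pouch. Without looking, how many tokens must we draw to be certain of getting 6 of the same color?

In the worst case we take at most 5 of each color, but all 2 tan (fewer than 5), giving 5 + 5 + 5 + 5 + 2 + 5 = 27.
One more token then forces some color to 6, so 27 + 1 = 28.

28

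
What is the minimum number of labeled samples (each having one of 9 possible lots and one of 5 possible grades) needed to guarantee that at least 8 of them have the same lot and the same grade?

There are 9 × 5 = 45 (lot, grade) combinations acting as pigeonholes.
With 45 × 7 = 315 labeled samples we could place exactly 7 in each, with no (lot, grade) pair reaching 8.
One more forces some (lot, grade) pair to hold 8, so 315 + 1 = 316.

316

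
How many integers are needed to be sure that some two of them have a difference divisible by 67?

Use the pigeonhole principle on residue classes: two integers differ by a multiple of 67 exactly when they share a remainder mod 67.
There are 67 residue classes mod 67, so 67 integers can all lie in distinct classes.
One more integer must repeat a residue, giving a difference divisible by 67. So n = 67 + 1 = 68.

68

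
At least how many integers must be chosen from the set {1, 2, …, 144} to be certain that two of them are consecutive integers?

73

Partition {1, …, 144} into 72 pairs: {1,2}, {3,4}, …, {143,144}.
Choosing 72 integers — say the 72 even numbers 2, 4, …, 144 — takes one from each pair and avoids the property.
Choosing 73 forces two into the same pair by pigeonhole, and those are consecutive. So 73.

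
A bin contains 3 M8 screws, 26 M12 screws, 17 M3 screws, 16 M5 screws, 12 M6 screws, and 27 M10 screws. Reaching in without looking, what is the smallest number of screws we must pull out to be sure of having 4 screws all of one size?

19

The worst case takes 3 screws of each size without reaching 4 of any: 6 × 3 = 18.
The next screw must bring some size to 4, so 18 + 1 = 19.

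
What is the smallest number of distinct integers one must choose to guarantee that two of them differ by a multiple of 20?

21

Two integers differ by a multiple of 20 exactly when they share a remainder mod 20.
There are 20 residue classes mod 20, so 20 integers can all lie in distinct classes.
One more integer must repeat a residue, giving a difference divisible by 20. So n = 20 + 1 = 21.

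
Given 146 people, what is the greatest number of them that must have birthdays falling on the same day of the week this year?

21

If each of the 7 days of the week held at most 20, the total would be at most 7 × 20 = 140 < 146, a contradiction.
So at least one holds ⌈146/7⌉ = 21.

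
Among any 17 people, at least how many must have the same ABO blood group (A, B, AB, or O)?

5

There are 4 ABO blood groups, which serve as the pigeonholes.
If each of the 4 ABO blood groups held at most 4, the total would be at most 4 × 4 = 16 < 17, a contradiction.
So at least one holds ⌈17/4⌉ = 5.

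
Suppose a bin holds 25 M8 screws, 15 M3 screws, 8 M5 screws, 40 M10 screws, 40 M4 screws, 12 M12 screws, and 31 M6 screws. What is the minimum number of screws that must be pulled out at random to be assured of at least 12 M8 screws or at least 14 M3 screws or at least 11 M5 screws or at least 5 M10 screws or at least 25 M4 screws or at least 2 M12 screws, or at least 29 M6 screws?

Each of the 7 sizes has its own threshold; avoid all of them simultaneously.
The worst case stops just short of every target: 11 M8, 13 M3, all 8 M5, 4 M10, 24 M4, 1 M12, 28 M6 — 11 + 13 + 8 + 4 + 24 + 1 + 28 = 89 screws.
One more screw must push some size to its target, so 89 + 1 = 90.

90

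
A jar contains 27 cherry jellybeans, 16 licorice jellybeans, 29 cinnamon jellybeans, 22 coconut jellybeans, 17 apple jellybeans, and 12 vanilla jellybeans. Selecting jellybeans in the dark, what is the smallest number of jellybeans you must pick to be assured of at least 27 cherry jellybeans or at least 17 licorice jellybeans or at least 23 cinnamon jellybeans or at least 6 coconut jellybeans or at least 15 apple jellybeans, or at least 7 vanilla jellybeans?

90

The worst case stops just short of every target: 26 cherry, 16 licorice, 22 cinnamon, 5 coconut, 14 apple, 6 vanilla — 26 + 16 + 22 + 5 + 14 + 6 = 89 jellybeans.
One more jellybean must push some flavor to its target, so 89 + 1 = 90.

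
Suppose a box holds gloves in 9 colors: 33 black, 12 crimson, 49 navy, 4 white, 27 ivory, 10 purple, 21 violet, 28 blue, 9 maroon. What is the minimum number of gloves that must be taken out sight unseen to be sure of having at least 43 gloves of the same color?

Treat the 9 colors as pigeonholes.
In the worst case we take at most 42 of each color, but all 33 black, all 12 crimson, all 4 white, all 27 ivory, all 10 purple, all 21 violet, all 28 blue, and all 9 maroon (fewer than 42), giving 33 + 12 + 42 + 4 + 27 + 10 + 21 + 28 + 9 = 186.
One more glove then forces some color to 43, so 186 + 1 = 187.

187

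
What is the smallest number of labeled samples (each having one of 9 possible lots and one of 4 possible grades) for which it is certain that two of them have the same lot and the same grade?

37

There are 9 × 4 = 36 (lot, grade) combinations acting as pigeonholes.
With 36 labeled samples we could place one in each, avoiding any repeat.
One more forces some (lot, grade) pair to hold 2, so 36 + 1 = 37.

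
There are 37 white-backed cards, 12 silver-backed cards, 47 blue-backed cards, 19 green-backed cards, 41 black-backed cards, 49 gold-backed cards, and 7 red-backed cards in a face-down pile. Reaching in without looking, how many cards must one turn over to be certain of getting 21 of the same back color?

119

Treat the 7 back colors as pigeonholes.
In the worst case we take at most 20 of each back color, but all 12 silver-backed, all 19 green-backed, and all 7 red-backed (fewer than 20), giving 20 + 12 + 20 + 19 + 20 + 20 + 7 = 118.
One more card then forces some back color to 21, so 118 + 1 = 119.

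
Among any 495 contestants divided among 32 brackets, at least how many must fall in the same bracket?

16

If each of the 32 brackets held at most 15, the total would be at most 32 × 15 = 480 < 495, a contradiction.
So at least one holds ⌈495/32⌉ = 16.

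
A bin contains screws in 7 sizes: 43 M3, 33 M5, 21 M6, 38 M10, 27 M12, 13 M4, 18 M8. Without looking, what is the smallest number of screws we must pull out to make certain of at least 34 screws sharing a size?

In the worst case we take at most 33 of each size, but all 21 M6, all 27 M12, all 13 M4, and all 18 M8 (fewer than 33), giving 33 + 33 + 21 + 33 + 27 + 13 + 18 = 178.
One more screw then forces some size to 34, so 178 + 1 = 179.

179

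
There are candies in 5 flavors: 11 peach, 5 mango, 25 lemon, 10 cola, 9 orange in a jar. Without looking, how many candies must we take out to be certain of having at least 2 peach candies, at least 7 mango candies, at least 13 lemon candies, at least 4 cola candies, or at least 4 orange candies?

The worst case stops just short of every target: 1 peach, all 5 mango, 12 lemon, 3 cola, 3 orange — 1 + 5 + 12 + 3 + 3 = 24 candies.
One more candy must push some flavor to its target, so 24 + 1 = 25.

25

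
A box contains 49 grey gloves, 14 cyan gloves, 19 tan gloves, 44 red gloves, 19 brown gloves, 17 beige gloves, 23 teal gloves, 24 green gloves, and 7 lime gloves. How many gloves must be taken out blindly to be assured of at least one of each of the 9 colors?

210

The hardest color to obtain is lime: we could draw every other glove first — 216 − 7 = 209 gloves — without a single lime one.
The next draw must be lime, so 209 + 1 = 210.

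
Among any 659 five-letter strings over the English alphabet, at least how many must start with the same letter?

There are 26 possible first letters, which serve as the pigeonholes.
If each of the 26 possible first letters held at most 25, the total would be at most 26 × 25 = 650 < 659, a contradiction.
So at least one holds ⌈659/26⌉ = 26.

26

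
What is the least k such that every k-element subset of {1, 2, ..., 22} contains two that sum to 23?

Partition {1, …, 22} into 11 pairs: {1,22}, {2,21}, …, {11,12}.
Choosing 11 integers — say the integers 1 through 11 — takes one from each pair and avoids the property.
Choosing 12 forces two into the same pair by pigeonhole, and those sum to 23. So 12.

12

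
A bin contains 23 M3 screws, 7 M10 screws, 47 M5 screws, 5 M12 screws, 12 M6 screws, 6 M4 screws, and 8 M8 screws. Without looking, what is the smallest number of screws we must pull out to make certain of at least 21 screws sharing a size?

79

Treat the 7 sizes as pigeonholes.
In the worst case we take at most 20 of each size, but all 7 M10, all 5 M12, all 12 M6, all 6 M4, and all 8 M8 (fewer than 20), giving 20 + 7 + 20 + 5 + 12 + 6 + 8 = 78.
One more screw then forces some size to 21, so 78 + 1 = 79.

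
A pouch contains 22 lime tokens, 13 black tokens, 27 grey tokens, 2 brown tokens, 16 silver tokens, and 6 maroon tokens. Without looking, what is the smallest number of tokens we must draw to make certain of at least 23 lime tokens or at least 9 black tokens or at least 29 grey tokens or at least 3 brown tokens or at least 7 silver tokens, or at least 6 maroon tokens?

71

The worst case stops just short of every target: 22 lime, 8 black, all 27 grey, 2 brown, 6 silver, 5 maroon — 22 + 8 + 27 + 2 + 6 + 5 = 70 tokens.
One more token must push some color to its target, so 70 + 1 = 71.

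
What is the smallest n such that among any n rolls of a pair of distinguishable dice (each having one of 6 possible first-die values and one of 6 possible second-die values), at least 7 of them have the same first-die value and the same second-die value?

217

There are 6 × 6 = 36 (first-die value, second-die value) combinations acting as pigeonholes.
With 36 × 6 = 216 rolls of a pair of distinguishable dice we could place exactly 6 in each, with no (first-die value, second-die value) pair reaching 7.
One more forces some (first-die value, second-die value) pair to hold 7, so 216 + 1 = 217.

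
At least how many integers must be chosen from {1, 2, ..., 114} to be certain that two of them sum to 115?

Partition {1, …, 114} into 57 pairs: {1,114}, {2,113}, …, {57,58}.
Choosing 57 integers — say the integers 1 through 57 — takes one from each pair and avoids the property.
Choosing 58 forces two into the same pair by pigeonhole, and those sum to 115. So 58.

58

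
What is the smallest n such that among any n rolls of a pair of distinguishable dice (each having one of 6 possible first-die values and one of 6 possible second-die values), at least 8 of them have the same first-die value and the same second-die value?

253

There are 6 × 6 = 36 (first-die value, second-die value) combinations acting as pigeonholes.
With 36 × 7 = 252 rolls of a pair of distinguishable dice we could place exactly 7 in each, with no (first-die value, second-die value) pair reaching 8.
One more forces some (first-die value, second-die value) pair to hold 8, so 252 + 1 = 253.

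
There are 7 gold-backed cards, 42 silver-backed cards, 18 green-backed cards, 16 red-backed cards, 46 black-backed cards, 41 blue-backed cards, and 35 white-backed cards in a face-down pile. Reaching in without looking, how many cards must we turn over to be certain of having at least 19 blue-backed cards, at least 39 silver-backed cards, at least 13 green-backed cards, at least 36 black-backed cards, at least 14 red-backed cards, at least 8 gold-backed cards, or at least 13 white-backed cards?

Each of the 7 back colors has its own threshold; avoid all of them simultaneously.
The worst case stops just short of every target: 7 gold-backed, 38 silver-backed, 12 green-backed, 13 red-backed, 35 black-backed, 18 blue-backed, 12 white-backed — 7 + 38 + 12 + 13 + 35 + 18 + 12 = 135 cards.
One more card must push some back color to its target, so 135 + 1 = 136.

136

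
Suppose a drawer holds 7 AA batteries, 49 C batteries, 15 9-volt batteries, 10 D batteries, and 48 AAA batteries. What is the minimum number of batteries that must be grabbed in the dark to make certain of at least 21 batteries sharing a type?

73

Treat the 5 types as pigeonholes.
In the worst case we take at most 20 of each type, but all 7 AA, all 15 9-volt, and all 10 D (fewer than 20), giving 7 + 20 + 15 + 10 + 20 = 72.
One more battery then forces some type to 21, so 72 + 1 = 73.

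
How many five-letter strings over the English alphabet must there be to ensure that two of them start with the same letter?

27

There are 26 possible first letters acting as pigeonholes.
With 26 five-letter strings over the English alphabet we could place one in each, avoiding any repeat.
One more forces some class to hold 2, so 26 + 1 = 27.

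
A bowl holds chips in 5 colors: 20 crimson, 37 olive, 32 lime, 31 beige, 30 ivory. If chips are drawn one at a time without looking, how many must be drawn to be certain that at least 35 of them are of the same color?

In the worst case we take at most 34 of each color, but all 20 crimson, all 32 lime, all 31 beige, and all 30 ivory (fewer than 34), giving 20 + 34 + 32 + 31 + 30 = 147.
One more chip then forces some color to 35, so 147 + 1 = 148.

148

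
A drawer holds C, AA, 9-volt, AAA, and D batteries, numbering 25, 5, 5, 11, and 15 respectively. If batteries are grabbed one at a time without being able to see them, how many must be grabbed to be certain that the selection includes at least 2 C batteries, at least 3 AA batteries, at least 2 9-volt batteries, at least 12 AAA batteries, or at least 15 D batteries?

30

Each of the 5 types has its own threshold; avoid all of them simultaneously.
The worst case stops just short of every target: 1 C, 2 AA, 1 9-volt, 11 AAA, 14 D — 1 + 2 + 1 + 11 + 14 = 29 batteries.
One more battery must push some type to its target, so 29 + 1 = 30.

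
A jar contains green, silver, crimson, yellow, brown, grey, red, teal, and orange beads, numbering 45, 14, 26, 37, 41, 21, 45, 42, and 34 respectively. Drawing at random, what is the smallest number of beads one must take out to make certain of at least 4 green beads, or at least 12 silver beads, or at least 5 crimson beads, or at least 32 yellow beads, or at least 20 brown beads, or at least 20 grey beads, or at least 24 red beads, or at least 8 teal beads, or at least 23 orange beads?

140

The worst case stops just short of every target: 3 green, 11 silver, 4 crimson, 31 yellow, 19 brown, 19 grey, 23 red, 7 teal, 22 orange — 3 + 11 + 4 + 31 + 19 + 19 + 23 + 7 + 22 = 139 beads.
One more bead must push some color to its target, so 139 + 1 = 140.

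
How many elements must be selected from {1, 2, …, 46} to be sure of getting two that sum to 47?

Partition {1, …, 46} into 23 pairs: {1,46}, {2,45}, …, {23,24}.
Choosing 23 integers — say the integers 1 through 23 — takes one from each pair and avoids the property.
Choosing 24 forces two into the same pair by pigeonhole, and those sum to 47. So 24.

24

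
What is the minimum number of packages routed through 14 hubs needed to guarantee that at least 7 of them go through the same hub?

There are 14 hubs acting as pigeonholes.
With 14 × 6 = 84 packages we could place exactly 6 in each, with no class reaching 7.
One more forces some class to hold 7, so 84 + 1 = 85.

85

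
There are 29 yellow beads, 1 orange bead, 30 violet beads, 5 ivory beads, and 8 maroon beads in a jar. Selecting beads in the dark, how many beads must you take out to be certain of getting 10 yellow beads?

54

The worst case draws every non-yellow bead first: 1 + 30 + 5 + 8 = 44.
The next 10 draws are then forced to be yellow, giving 44 + 10 = 54.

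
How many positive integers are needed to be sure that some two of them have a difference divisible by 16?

Two integers differ by a multiple of 16 exactly when they share a remainder mod 16.
There are 16 residue classes mod 16, so 16 integers can all lie in distinct classes.
One more integer must repeat a residue, giving a difference divisible by 16. So n = 16 + 1 = 17.

17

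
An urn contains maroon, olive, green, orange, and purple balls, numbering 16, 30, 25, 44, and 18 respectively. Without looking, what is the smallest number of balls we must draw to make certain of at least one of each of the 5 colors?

118

The hardest color to obtain is maroon: we could draw every other ball first — 133 − 16 = 117 balls — without a single maroon one.
The next draw must be maroon, so 117 + 1 = 118.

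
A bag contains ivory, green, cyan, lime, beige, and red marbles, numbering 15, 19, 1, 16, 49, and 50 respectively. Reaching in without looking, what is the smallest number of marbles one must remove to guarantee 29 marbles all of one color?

In the worst case we take at most 28 of each color, but all 15 ivory, all 19 green, all 1 cyan, and all 16 lime (fewer than 28), giving 15 + 19 + 1 + 16 + 28 + 28 = 107.
One more marble then forces some color to 29, so 107 + 1 = 108.

108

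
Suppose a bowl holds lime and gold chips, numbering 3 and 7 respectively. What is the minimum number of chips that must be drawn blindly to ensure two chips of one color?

3

The worst case takes 1 chip of each color without reaching 2 of any: 2 × 1 = 2.
The next chip must bring some color to 2, so 2 + 1 = 3.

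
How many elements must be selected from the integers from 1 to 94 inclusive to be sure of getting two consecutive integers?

48

Partition {1, …, 94} into 47 pairs: {1,2}, {3,4}, …, {93,94}.
Choosing 47 integers — say the 47 even numbers 2, 4, …, 94 — takes one from each pair and avoids the property.
Choosing 48 forces two into the same pair by pigeonhole, and those are consecutive. So 48.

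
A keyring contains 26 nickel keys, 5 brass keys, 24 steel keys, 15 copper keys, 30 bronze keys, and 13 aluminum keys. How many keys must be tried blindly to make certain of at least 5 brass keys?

The worst case draws every non-brass key first: 26 + 24 + 15 + 30 + 13 = 108.
The next 5 draws are then forced to be brass, giving 108 + 5 = 113.

113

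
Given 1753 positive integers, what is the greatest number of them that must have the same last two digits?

The 1753 positive integers fall into 100 possible two-digit endings.
If each of the 100 possible two-digit endings held at most 17, the total would be at most 100 × 17 = 1700 < 1753, a contradiction.
So at least one holds ⌈1753/100⌉ = 18.

18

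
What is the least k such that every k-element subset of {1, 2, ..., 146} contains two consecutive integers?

74

Partition {1, …, 146} into 73 pairs: {1,2}, {3,4}, …, {145,146}.
Choosing 73 integers — say the 73 even numbers 2, 4, …, 146 — takes one from each pair and avoids the property.
Choosing 74 forces two into the same pair by pigeonhole, and those are consecutive. So 74.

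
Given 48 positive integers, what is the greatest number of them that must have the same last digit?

There are 10 possible last digits, which serve as the pigeonholes.
If each of the 10 possible last digits held at most 4, the total would be at most 10 × 4 = 40 < 48, a contradiction.
So at least one holds ⌈48/10⌉ = 5.

5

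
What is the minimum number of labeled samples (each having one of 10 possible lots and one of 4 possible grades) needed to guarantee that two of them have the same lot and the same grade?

41

There are 10 × 4 = 40 (lot, grade) combinations acting as pigeonholes.
With 40 labeled samples we could place one in each, avoiding any repeat.
One more forces some (lot, grade) pair to hold 2, so 40 + 1 = 41.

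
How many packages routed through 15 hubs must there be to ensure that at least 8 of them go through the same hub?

106

There are 15 hubs acting as pigeonholes.
With 15 × 7 = 105 packages we could place exactly 7 in each, with no class reaching 8.
One more forces some class to hold 8, so 105 + 1 = 106.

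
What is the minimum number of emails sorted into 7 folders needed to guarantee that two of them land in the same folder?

8

There are 7 folders acting as pigeonholes.
With 7 emails we could place one in each, avoiding any repeat.
One more forces some class to hold 2, so 7 + 1 = 8.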